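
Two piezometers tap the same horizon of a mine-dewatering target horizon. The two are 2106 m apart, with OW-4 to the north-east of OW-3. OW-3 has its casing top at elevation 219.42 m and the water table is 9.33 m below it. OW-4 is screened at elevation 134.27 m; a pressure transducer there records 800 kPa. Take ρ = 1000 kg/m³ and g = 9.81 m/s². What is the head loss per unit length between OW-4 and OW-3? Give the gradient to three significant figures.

i ≈ 0.00272 m/m

Total head at OW-3: h = 219.42 − 9.33 = 210.09 m.
Pressure head at OW-4: ψ = P/(ρg) = 800×1000 / (1000 × 9.81) = 81.55 m.
Total head at OW-4: h = z + ψ = 134.27 + 81.55 = 215.82 m.
Head difference: h(OW-3) − h(OW-4) = 210.09 − 215.82 = -5.73 m.
Hydraulic gradient: i = |Δh| / L = 5.73 / 2106 = 0.00272.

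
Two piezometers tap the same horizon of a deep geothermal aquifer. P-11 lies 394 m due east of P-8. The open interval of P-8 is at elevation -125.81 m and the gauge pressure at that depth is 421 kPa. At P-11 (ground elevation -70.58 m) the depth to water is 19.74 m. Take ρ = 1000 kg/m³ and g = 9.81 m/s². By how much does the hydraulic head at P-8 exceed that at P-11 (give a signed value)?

Pressure head at P-8: ψ = P/(ρg) = 421×1000 / (1000 × 9.81) = 42.92 m.
Total head at P-8: h = z + ψ = -125.81 + 42.92 = -82.89 m.
Total head at P-11: h = -70.58 − 19.74 = -90.32 m.
Head difference: h(P-8) − h(P-11) = -82.89 − (-90.32) = 7.43 m.

Δh ≈ 7.43 m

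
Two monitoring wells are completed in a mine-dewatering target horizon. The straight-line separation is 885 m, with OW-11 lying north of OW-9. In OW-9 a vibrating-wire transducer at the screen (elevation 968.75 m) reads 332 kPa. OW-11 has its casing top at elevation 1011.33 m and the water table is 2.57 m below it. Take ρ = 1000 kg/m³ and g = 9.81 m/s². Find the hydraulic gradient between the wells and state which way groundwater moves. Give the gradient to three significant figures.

i ≈ 0.00697; groundwater flows toward the south

Pressure head at OW-9: ψ = P/(ρg) = 332×1000 / (1000 × 9.81) = 33.84 m.
Total head at OW-9: h = z + ψ = 968.75 + 33.84 = 1002.59 m.
Total head at OW-11: h = 1011.33 − 2.57 = 1008.76 m.
Head difference: h(OW-9) − h(OW-11) = 1002.59 − 1008.76 = -6.17 m.
Hydraulic gradient: i = |Δh| / L = 6.17 / 885 = 0.00697.
Flow is from higher to lower head: from OW-11 toward OW-9, i.e. toward the south.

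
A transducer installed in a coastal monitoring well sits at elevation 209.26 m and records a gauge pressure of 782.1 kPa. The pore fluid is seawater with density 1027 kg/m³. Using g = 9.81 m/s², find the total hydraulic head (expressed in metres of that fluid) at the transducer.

ψ = P/(ρg) = 782.1×1000 / (1027 × 9.81) = 77.63 m.
h = z + ψ = 209.26 + 77.63 = 286.89 m.

h ≈ 286.89 m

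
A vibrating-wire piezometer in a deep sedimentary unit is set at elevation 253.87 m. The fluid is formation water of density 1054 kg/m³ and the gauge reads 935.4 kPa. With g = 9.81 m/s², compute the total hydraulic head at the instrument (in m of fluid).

ψ = P/(ρg) = 935.4×1000 / (1054 × 9.81) = 90.47 m.
h = z + ψ = 253.87 + 90.47 = 344.34 m.

h ≈ 344.34 m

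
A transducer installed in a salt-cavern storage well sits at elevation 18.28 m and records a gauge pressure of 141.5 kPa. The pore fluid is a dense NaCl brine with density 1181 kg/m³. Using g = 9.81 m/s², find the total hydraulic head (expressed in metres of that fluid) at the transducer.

h ≈ 30.49 m

ψ = P/(ρg) = 141.5×1000 / (1181 × 9.81) = 12.21 m.
h = z + ψ = 18.28 + 12.21 = 30.49 m.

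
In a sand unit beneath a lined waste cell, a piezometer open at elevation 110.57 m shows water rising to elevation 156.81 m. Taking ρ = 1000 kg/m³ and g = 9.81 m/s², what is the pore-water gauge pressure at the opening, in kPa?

Pressure head ψ = h − z = 156.81 − 110.57 = 46.24 m.
P = ρgψ = 1000 × 9.81 × 46.24 = 453614 Pa ≈ 454 kPa.

P ≈ 454 kPa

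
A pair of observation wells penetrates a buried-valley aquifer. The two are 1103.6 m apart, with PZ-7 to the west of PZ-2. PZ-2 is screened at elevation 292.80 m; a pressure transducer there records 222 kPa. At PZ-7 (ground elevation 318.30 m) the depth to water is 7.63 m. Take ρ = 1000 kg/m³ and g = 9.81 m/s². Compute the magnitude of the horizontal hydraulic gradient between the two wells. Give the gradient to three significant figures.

Pressure head at PZ-2: ψ = P/(ρg) = 222×1000 / (1000 × 9.81) = 22.63 m.
Total head at PZ-2: h = z + ψ = 292.80 + 22.63 = 315.43 m.
Total head at PZ-7: h = 318.30 − 7.63 = 310.67 m.
Head difference: h(PZ-2) − h(PZ-7) = 315.43 − 310.67 = 4.76 m.
Hydraulic gradient: i = |Δh| / L = 4.76 / 1103.6 = 0.00431.

i ≈ 0.00431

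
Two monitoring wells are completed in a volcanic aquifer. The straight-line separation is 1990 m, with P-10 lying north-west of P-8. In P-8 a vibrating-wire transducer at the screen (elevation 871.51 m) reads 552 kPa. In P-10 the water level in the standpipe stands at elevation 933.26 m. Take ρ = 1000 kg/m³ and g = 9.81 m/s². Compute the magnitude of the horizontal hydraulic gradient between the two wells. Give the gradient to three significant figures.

i ≈ 0.00275

Pressure head at P-8: ψ = P/(ρg) = 552×1000 / (1000 × 9.81) = 56.27 m.
Total head at P-8: h = z + ψ = 871.51 + 56.27 = 927.78 m.
Total head at P-10: h = 933.26 m (water level in the piezometer is the total head).
Head difference: h(P-8) − h(P-10) = 927.78 − 933.26 = -5.48 m.
Hydraulic gradient: i = |Δh| / L = 5.48 / 1990 = 0.00275.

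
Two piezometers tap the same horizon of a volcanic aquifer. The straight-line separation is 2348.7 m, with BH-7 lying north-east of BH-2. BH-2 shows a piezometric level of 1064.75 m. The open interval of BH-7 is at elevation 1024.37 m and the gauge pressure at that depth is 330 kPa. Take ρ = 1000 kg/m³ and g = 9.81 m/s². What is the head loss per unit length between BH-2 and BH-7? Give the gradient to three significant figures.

i ≈ 0.00287 m/m

Total head at BH-2: h = 1064.75 m (water level in the piezometer is the total head).
Pressure head at BH-7: ψ = P/(ρg) = 330×1000 / (1000 × 9.81) = 33.64 m.
Total head at BH-7: h = z + ψ = 1024.37 + 33.64 = 1058.01 m.
Head difference: h(BH-2) − h(BH-7) = 1064.75 − 1058.01 = 6.74 m.
Hydraulic gradient: i = |Δh| / L = 6.74 / 2348.7 = 0.00287.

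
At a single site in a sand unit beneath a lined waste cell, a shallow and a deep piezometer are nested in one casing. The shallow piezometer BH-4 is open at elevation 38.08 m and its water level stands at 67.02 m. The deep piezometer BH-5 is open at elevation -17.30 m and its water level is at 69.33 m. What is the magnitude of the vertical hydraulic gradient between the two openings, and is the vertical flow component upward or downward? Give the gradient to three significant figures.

|i_v| ≈ 0.0417; vertical flow is upward

Total head at BH-4: h = 67.02 m (water level in the standpipe).
Total head at BH-5: h = 69.33 m.
Δh = h(BH-4) − h(BH-5) = 67.02 − 69.33 = -2.31 m.
Vertical separation Δz = 38.08 − (-17.30) = 55.38 m.
|i_v| = |Δh| / Δz = 2.31 / 55.38 = 0.0417.
Head is higher in the deep piezometer, so vertical flow is upward (discharge condition).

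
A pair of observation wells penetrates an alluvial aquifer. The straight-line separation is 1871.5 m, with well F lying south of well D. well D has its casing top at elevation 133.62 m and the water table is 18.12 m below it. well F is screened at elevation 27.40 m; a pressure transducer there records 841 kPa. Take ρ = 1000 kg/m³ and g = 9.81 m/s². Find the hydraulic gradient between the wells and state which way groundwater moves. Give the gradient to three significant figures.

Total head at well D: h = 133.62 − 18.12 = 115.50 m.
Pressure head at well F: ψ = P/(ρg) = 841×1000 / (1000 × 9.81) = 85.73 m.
Total head at well F: h = z + ψ = 27.40 + 85.73 = 113.13 m.
Head difference: h(well D) − h(well F) = 115.50 − 113.13 = 2.37 m.
Hydraulic gradient: i = |Δh| / L = 2.37 / 1871.5 = 0.00127.
Flow is from higher to lower head: from well D toward well F, i.e. toward the south.

i ≈ 0.00127; groundwater flows toward the south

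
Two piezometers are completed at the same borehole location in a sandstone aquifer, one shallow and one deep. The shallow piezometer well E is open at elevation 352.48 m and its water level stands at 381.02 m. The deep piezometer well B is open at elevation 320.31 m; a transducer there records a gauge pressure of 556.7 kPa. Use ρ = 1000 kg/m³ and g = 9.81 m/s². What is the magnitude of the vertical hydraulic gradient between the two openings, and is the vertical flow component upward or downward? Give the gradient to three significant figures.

|i_v| ≈ 0.123; vertical flow is downward

Total head at well E: h = 381.02 m (water level in the standpipe).
Pressure head at well B: ψ = P/(ρg) = 556.7×1000 / (1000 × 9.81) = 56.75 m.
Total head at well B: h = z + ψ = 320.31 + 56.75 = 377.06 m.
Δh = h(well E) − h(well B) = 381.02 − 377.06 = 3.96 m.
Vertical separation Δz = 352.48 − 320.31 = 32.17 m.
|i_v| = |Δh| / Δz = 3.96 / 32.17 = 0.123.
Head is higher in the shallow piezometer, so vertical flow is downward (recharge condition).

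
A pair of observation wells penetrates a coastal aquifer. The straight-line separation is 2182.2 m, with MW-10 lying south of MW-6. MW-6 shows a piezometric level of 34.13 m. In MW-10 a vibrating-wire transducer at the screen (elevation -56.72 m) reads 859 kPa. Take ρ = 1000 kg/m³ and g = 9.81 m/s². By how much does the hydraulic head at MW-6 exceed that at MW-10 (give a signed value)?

Δh ≈ 3.29 m

Total head at MW-6: h = 34.13 m (water level in the piezometer is the total head).
Pressure head at MW-10: ψ = P/(ρg) = 859×1000 / (1000 × 9.81) = 87.56 m.
Total head at MW-10: h = z + ψ = -56.72 + 87.56 = 30.84 m.
Head difference: h(MW-6) − h(MW-10) = 34.13 − 30.84 = 3.29 m.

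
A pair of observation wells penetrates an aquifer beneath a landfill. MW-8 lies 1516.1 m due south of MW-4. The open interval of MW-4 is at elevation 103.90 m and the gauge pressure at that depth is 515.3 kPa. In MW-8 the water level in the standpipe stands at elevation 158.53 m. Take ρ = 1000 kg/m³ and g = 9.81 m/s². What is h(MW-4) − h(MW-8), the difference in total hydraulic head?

Pressure head at MW-4: ψ = P/(ρg) = 515.3×1000 / (1000 × 9.81) = 52.53 m.
Total head at MW-4: h = z + ψ = 103.90 + 52.53 = 156.43 m.
Total head at MW-8: h = 158.53 m (water level in the piezometer is the total head).
Head difference: h(MW-4) − h(MW-8) = 156.43 − 158.53 = -2.10 m.

Δh ≈ -2.10 m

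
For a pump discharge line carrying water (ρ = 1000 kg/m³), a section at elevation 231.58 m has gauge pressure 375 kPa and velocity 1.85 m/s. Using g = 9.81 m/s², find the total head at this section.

Pressure head ψ = P/(ρg) = 375×1000 / (1000 × 9.81) = 38.23 m.
Velocity head = v²/(2g) = 1.85² / (2 × 9.81) = 0.174 m.
h = z + ψ + v²/(2g) = 231.58 + 38.23 + 0.174 = 269.98 m.

h ≈ 269.98 m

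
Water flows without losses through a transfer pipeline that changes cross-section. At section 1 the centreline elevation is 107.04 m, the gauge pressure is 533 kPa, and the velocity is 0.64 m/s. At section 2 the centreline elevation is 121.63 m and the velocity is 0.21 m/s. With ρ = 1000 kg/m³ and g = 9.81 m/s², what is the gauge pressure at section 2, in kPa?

Pressure head at 1: ψ₁ = P₁/(ρg) = 533×1000 / (1000 × 9.81) = 54.33 m.
Velocity heads: v₁²/2g = 0.64²/19.62 = 0.021 m; v₂²/2g = 0.21²/19.62 = 0.002 m.
Total head H = z₁ + ψ₁ + v₁²/2g = 107.04 + 54.33 + 0.021 = 161.39 m.
ψ₂ = H − z₂ − v₂²/2g = 161.39 − 121.63 − 0.002 = 39.76 m.
P₂ = ρgψ₂ = 1000 × 9.81 × 39.76 ≈ 390 kPa.

P₂ ≈ 390 kPa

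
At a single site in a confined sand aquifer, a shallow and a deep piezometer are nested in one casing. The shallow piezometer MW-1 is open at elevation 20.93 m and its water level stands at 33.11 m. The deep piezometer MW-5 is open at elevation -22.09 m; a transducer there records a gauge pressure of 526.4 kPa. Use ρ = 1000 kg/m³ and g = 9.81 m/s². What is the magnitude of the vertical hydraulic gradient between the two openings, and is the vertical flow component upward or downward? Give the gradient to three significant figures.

Total head at MW-1: h = 33.11 m (water level in the standpipe).
Pressure head at MW-5: ψ = P/(ρg) = 526.4×1000 / (1000 × 9.81) = 53.66 m.
Total head at MW-5: h = z + ψ = -22.09 + 53.66 = 31.57 m.
Δh = h(MW-1) − h(MW-5) = 33.11 − 31.57 = 1.54 m.
Vertical separation Δz = 20.93 − (-22.09) = 43.02 m.
|i_v| = |Δh| / Δz = 1.54 / 43.02 = 0.0358.
Head is higher in the shallow piezometer, so vertical flow is downward (recharge condition).

|i_v| ≈ 0.0358; vertical flow is downward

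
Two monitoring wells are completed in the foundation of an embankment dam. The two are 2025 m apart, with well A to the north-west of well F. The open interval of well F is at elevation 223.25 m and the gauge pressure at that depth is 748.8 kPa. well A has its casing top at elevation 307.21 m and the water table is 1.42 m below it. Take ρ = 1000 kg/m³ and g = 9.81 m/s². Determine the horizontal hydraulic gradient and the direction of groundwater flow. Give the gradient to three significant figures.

i ≈ 0.00307; groundwater flows toward the south-east

Pressure head at well F: ψ = P/(ρg) = 748.8×1000 / (1000 × 9.81) = 76.33 m.
Total head at well F: h = z + ψ = 223.25 + 76.33 = 299.58 m.
Total head at well A: h = 307.21 − 1.42 = 305.79 m.
Head difference: h(well F) − h(well A) = 299.58 − 305.79 = -6.21 m.
Hydraulic gradient: i = |Δh| / L = 6.21 / 2025 = 0.00307.
Flow is from higher to lower head: from well A toward well F, i.e. toward the south-east.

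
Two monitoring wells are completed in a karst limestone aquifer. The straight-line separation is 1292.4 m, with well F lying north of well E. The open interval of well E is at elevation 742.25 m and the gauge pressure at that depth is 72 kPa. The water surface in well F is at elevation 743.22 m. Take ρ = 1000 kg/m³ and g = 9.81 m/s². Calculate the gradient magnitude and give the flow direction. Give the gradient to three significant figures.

Pressure head at well E: ψ = P/(ρg) = 72×1000 / (1000 × 9.81) = 7.34 m.
Total head at well E: h = z + ψ = 742.25 + 7.34 = 749.59 m.
Total head at well F: h = 743.22 m (water level in the piezometer is the total head).
Head difference: h(well E) − h(well F) = 749.59 − 743.22 = 6.37 m.
Hydraulic gradient: i = |Δh| / L = 6.37 / 1292.4 = 0.00493.
Flow is from higher to lower head: from well E toward well F, i.e. toward the north.

i ≈ 0.00493; groundwater flows toward the north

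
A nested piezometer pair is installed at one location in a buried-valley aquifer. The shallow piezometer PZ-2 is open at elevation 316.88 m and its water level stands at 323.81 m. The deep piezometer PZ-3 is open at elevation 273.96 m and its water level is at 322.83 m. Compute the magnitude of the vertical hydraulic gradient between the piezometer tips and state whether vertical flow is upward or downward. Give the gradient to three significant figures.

|i_v| ≈ 0.0228; vertical flow is downward

Total head at PZ-2: h = 323.81 m (water level in the standpipe).
Total head at PZ-3: h = 322.83 m.
Δh = h(PZ-2) − h(PZ-3) = 323.81 − 322.83 = 0.98 m.
Vertical separation Δz = 316.88 − 273.96 = 42.92 m.
|i_v| = |Δh| / Δz = 0.98 / 42.92 = 0.0228.
Head is higher in the shallow piezometer, so vertical flow is downward (recharge condition).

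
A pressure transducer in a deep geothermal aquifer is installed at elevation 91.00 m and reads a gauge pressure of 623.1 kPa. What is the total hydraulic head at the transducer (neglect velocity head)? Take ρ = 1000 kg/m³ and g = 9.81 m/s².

ψ = P/(ρg) = 623.1×1000 / (1000 × 9.81) = 63.52 m.
h = z + ψ = 91.00 + 63.52 = 154.52 m.

h ≈ 154.52 m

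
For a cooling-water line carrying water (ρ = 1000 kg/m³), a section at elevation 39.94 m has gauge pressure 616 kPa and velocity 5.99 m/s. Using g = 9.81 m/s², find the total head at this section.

Pressure head ψ = P/(ρg) = 616×1000 / (1000 × 9.81) = 62.79 m.
Velocity head = v²/(2g) = 5.99² / (2 × 9.81) = 1.829 m.
h = z + ψ + v²/(2g) = 39.94 + 62.79 + 1.829 = 104.56 m.

h ≈ 104.56 m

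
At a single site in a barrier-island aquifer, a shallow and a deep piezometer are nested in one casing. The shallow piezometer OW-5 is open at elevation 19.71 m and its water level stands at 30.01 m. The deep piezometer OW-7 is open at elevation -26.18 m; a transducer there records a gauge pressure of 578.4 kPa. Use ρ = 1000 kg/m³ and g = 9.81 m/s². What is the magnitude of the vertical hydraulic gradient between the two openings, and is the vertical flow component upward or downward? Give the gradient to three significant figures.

Total head at OW-5: h = 30.01 m (water level in the standpipe).
Pressure head at OW-7: ψ = P/(ρg) = 578.4×1000 / (1000 × 9.81) = 58.96 m.
Total head at OW-7: h = z + ψ = -26.18 + 58.96 = 32.78 m.
Δh = h(OW-5) − h(OW-7) = 30.01 − 32.78 = -2.77 m.
Vertical separation Δz = 19.71 − (-26.18) = 45.89 m.
|i_v| = |Δh| / Δz = 2.77 / 45.89 = 0.0604.
Head is higher in the deep piezometer, so vertical flow is upward (discharge condition).

|i_v| ≈ 0.0604; vertical flow is upward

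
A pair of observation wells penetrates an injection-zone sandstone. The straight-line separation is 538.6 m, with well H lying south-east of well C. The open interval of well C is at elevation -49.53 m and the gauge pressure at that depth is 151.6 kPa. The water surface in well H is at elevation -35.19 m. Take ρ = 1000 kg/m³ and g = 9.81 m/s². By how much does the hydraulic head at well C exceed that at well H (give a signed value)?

Δh ≈ 1.11 m

Pressure head at well C: ψ = P/(ρg) = 151.6×1000 / (1000 × 9.81) = 15.45 m.
Total head at well C: h = z + ψ = -49.53 + 15.45 = -34.08 m.
Total head at well H: h = -35.19 m (water level in the piezometer is the total head).
Head difference: h(well C) − h(well H) = -34.08 − (-35.19) = 1.11 m.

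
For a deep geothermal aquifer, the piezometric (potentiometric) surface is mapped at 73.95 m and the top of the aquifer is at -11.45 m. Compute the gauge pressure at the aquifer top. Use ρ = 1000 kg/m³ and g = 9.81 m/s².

Pressure head at the aquifer top: ψ = h − z = 73.95 − (-11.45) = 85.40 m.
P = ρgψ = 1000 × 9.81 × 85.40 = 837774 Pa ≈ 838 kPa.

P ≈ 838 kPa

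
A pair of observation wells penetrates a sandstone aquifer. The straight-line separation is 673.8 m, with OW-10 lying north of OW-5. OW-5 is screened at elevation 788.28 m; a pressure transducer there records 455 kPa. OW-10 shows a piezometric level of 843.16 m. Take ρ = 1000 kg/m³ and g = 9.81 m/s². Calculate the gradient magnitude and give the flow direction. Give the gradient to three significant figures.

Pressure head at OW-5: ψ = P/(ρg) = 455×1000 / (1000 × 9.81) = 46.38 m.
Total head at OW-5: h = z + ψ = 788.28 + 46.38 = 834.66 m.
Total head at OW-10: h = 843.16 m (water level in the piezometer is the total head).
Head difference: h(OW-5) − h(OW-10) = 834.66 − 843.16 = -8.50 m.
Hydraulic gradient: i = |Δh| / L = 8.50 / 673.8 = 0.0126.
Flow is from higher to lower head: from OW-10 toward OW-5, i.e. toward the south.

i ≈ 0.0126; groundwater flows toward the south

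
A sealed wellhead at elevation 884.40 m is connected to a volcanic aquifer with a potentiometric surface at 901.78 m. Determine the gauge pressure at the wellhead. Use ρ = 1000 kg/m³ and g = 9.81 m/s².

P ≈ 170 kPa

Head above the cap: Δh = 901.78 − 884.40 = 17.38 m.
P = ρgΔh = 1000 × 9.81 × 17.38 = 170498 Pa ≈ 170 kPa.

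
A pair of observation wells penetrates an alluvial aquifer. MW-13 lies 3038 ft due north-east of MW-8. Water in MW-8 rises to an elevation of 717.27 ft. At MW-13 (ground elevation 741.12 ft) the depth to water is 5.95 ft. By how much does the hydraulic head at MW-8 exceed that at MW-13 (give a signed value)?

Δh ≈ -17.90 ft

Total head at MW-8: h = 717.27 ft (water level in the piezometer is the total head).
Total head at MW-13: h = 741.12 − 5.95 = 735.17 ft.
Head difference: h(MW-8) − h(MW-13) = 717.27 − 735.17 = -17.90 ft.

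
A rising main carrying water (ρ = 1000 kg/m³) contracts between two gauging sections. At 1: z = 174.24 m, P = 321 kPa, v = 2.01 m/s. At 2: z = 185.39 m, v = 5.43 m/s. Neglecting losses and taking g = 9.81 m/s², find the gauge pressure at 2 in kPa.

Pressure head at 1: ψ₁ = P₁/(ρg) = 321×1000 / (1000 × 9.81) = 32.72 m.
Velocity heads: v₁²/2g = 2.01²/19.62 = 0.206 m; v₂²/2g = 5.43²/19.62 = 1.503 m.
Total head H = z₁ + ψ₁ + v₁²/2g = 174.24 + 32.72 + 0.206 = 207.17 m.
ψ₂ = H − z₂ − v₂²/2g = 207.17 − 185.39 − 1.503 = 20.28 m.
P₂ = ρgψ₂ = 1000 × 9.81 × 20.28 ≈ 199 kPa.

P₂ ≈ 199 kPa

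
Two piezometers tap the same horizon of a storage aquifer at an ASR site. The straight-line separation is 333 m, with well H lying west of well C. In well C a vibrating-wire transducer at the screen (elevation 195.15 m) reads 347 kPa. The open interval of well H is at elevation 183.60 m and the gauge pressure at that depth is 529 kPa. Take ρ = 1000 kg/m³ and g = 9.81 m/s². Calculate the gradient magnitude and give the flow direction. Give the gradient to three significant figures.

Pressure head at well C: ψ = P/(ρg) = 347×1000 / (1000 × 9.81) = 35.37 m.
Total head at well C: h = z + ψ = 195.15 + 35.37 = 230.52 m.
Pressure head at well H: ψ = P/(ρg) = 529×1000 / (1000 × 9.81) = 53.92 m.
Total head at well H: h = z + ψ = 183.60 + 53.92 = 237.52 m.
Head difference: h(well C) − h(well H) = 230.52 − 237.52 = -7.00 m.
Hydraulic gradient: i = |Δh| / L = 7.00 / 333 = 0.0210.
Flow is from higher to lower head: from well H toward well C, i.e. toward the east.

i ≈ 0.0210; groundwater flows toward the east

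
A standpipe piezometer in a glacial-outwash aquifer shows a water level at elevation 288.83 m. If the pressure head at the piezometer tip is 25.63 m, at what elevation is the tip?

z ≈ 263.20 m

z = h − ψ = 288.83 − 25.63 = 263.20 m.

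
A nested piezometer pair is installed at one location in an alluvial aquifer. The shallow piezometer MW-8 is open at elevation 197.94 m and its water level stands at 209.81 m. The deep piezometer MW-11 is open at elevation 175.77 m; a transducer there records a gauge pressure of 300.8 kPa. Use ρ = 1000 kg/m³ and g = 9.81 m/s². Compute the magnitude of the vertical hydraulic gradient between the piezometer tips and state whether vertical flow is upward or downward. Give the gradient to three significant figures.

Total head at MW-8: h = 209.81 m (water level in the standpipe).
Pressure head at MW-11: ψ = P/(ρg) = 300.8×1000 / (1000 × 9.81) = 30.66 m.
Total head at MW-11: h = z + ψ = 175.77 + 30.66 = 206.43 m.
Δh = h(MW-8) − h(MW-11) = 209.81 − 206.43 = 3.38 m.
Vertical separation Δz = 197.94 − 175.77 = 22.17 m.
|i_v| = |Δh| / Δz = 3.38 / 22.17 = 0.152.
Head is higher in the shallow piezometer, so vertical flow is downward (recharge condition).

|i_v| ≈ 0.152; vertical flow is downward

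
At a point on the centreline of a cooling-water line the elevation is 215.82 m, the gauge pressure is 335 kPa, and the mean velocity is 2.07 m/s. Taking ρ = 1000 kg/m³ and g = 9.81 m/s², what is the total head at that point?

Pressure head ψ = P/(ρg) = 335×1000 / (1000 × 9.81) = 34.15 m.
Velocity head = v²/(2g) = 2.07² / (2 × 9.81) = 0.218 m.
h = z + ψ + v²/(2g) = 215.82 + 34.15 + 0.218 = 250.19 m.

h ≈ 250.19 m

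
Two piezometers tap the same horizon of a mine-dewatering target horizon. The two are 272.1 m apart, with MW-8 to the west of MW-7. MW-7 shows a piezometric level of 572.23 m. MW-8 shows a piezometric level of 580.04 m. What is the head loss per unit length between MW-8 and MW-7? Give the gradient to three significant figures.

i ≈ 0.0287 m/m

Total head at MW-7: h = 572.23 m (water level in the piezometer is the total head).
Total head at MW-8: h = 580.04 m (water level in the piezometer is the total head).
Head difference: h(MW-7) − h(MW-8) = 572.23 − 580.04 = -7.81 m.
Hydraulic gradient: i = |Δh| / L = 7.81 / 272.1 = 0.0287.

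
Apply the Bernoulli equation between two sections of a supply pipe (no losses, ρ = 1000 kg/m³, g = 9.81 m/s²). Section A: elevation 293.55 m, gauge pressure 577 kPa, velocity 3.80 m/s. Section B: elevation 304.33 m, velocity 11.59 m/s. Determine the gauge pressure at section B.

Pressure head at A: ψ₁ = P₁/(ρg) = 577×1000 / (1000 × 9.81) = 58.82 m.
Velocity heads: v₁²/2g = 3.80²/19.62 = 0.736 m; v₂²/2g = 11.59²/19.62 = 6.846 m.
Total head H = z₁ + ψ₁ + v₁²/2g = 293.55 + 58.82 + 0.736 = 353.11 m.
ψ₂ = H − z₂ − v₂²/2g = 353.11 − 304.33 − 6.846 = 41.93 m.
P₂ = ρgψ₂ = 1000 × 9.81 × 41.93 ≈ 411 kPa.

P₂ ≈ 411 kPa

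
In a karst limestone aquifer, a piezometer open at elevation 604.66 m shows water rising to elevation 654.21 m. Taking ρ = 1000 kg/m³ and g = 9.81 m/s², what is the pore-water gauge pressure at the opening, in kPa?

P ≈ 486 kPa

Pressure head ψ = h − z = 654.21 − 604.66 = 49.55 m.
P = ρgψ = 1000 × 9.81 × 49.55 = 486086 Pa ≈ 486 kPa.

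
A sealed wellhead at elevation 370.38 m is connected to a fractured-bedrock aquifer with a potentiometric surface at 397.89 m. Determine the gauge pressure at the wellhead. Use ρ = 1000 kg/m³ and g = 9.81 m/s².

Head above the cap: Δh = 397.89 − 370.38 = 27.51 m.
P = ρgΔh = 1000 × 9.81 × 27.51 = 269873 Pa ≈ 270 kPa.

P ≈ 270 kPa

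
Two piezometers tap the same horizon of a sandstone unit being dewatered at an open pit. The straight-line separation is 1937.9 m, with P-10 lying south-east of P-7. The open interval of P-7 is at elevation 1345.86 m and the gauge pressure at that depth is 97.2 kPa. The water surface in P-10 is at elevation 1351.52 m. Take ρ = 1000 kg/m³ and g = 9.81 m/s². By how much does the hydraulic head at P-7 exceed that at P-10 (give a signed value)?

Pressure head at P-7: ψ = P/(ρg) = 97.2×1000 / (1000 × 9.81) = 9.91 m.
Total head at P-7: h = z + ψ = 1345.86 + 9.91 = 1355.77 m.
Total head at P-10: h = 1351.52 m (water level in the piezometer is the total head).
Head difference: h(P-7) − h(P-10) = 1355.77 − 1351.52 = 4.25 m.

Δh ≈ 4.25 m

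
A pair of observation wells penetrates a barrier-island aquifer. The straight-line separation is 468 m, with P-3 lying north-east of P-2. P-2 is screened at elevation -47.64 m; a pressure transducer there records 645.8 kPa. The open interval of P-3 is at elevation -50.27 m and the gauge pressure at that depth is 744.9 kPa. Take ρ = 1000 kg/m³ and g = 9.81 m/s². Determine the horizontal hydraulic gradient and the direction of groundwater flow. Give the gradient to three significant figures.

Pressure head at P-2: ψ = P/(ρg) = 645.8×1000 / (1000 × 9.81) = 65.83 m.
Total head at P-2: h = z + ψ = -47.64 + 65.83 = 18.19 m.
Pressure head at P-3: ψ = P/(ρg) = 744.9×1000 / (1000 × 9.81) = 75.93 m.
Total head at P-3: h = z + ψ = -50.27 + 75.93 = 25.66 m.
Head difference: h(P-2) − h(P-3) = 18.19 − 25.66 = -7.47 m.
Hydraulic gradient: i = |Δh| / L = 7.47 / 468 = 0.0160.
Flow is from higher to lower head: from P-3 toward P-2, i.e. toward the south-west.

i ≈ 0.0160; groundwater flows toward the south-west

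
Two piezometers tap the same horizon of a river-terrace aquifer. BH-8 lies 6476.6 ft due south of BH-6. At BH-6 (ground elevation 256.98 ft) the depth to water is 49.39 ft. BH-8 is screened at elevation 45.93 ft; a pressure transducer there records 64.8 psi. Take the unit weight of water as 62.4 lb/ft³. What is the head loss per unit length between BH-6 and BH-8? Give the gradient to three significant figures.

i ≈ 0.00187 ft/ft

Total head at BH-6: h = 256.98 − 49.39 = 207.59 ft.
Pressure head at BH-8: ψ = 144·P/γ = 144 × 64.8 / 62.4 = 149.54 ft.
Total head at BH-8: h = z + ψ = 45.93 + 149.54 = 195.47 ft.
Head difference: h(BH-6) − h(BH-8) = 207.59 − 195.47 = 12.12 ft.
Hydraulic gradient: i = |Δh| / L = 12.12 / 6476.6 = 0.00187.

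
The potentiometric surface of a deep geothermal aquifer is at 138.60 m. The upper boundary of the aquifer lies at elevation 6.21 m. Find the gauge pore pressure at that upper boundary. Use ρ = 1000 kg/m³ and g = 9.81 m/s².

P ≈ 1300 kPa

Pressure head at the aquifer top: ψ = h − z = 138.60 − 6.21 = 132.39 m.
P = ρgψ = 1000 × 9.81 × 132.39 = 1298746 Pa ≈ 1300 kPa.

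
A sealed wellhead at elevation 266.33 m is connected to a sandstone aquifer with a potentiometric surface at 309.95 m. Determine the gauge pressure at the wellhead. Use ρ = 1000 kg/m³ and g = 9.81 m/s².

Head above the cap: Δh = 309.95 − 266.33 = 43.62 m.
P = ρgΔh = 1000 × 9.81 × 43.62 = 427912 Pa ≈ 428 kPa.

P ≈ 428 kPa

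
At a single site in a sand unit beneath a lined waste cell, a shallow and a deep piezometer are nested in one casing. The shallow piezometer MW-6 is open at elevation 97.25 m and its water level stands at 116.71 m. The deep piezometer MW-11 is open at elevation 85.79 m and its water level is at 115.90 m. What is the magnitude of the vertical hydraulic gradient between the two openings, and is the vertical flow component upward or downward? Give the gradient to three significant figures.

|i_v| ≈ 0.0707; vertical flow is downward

Total head at MW-6: h = 116.71 m (water level in the standpipe).
Total head at MW-11: h = 115.90 m.
Δh = h(MW-6) − h(MW-11) = 116.71 − 115.90 = 0.81 m.
Vertical separation Δz = 97.25 − 85.79 = 11.46 m.
|i_v| = |Δh| / Δz = 0.81 / 11.46 = 0.0707.
Head is higher in the shallow piezometer, so vertical flow is downward (recharge condition).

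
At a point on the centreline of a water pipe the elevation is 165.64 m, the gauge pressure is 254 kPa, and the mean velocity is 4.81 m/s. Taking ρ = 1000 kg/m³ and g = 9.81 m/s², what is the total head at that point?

h ≈ 192.71 m

Pressure head ψ = P/(ρg) = 254×1000 / (1000 × 9.81) = 25.89 m.
Velocity head = v²/(2g) = 4.81² / (2 × 9.81) = 1.179 m.
h = z + ψ + v²/(2g) = 165.64 + 25.89 + 1.179 = 192.71 m.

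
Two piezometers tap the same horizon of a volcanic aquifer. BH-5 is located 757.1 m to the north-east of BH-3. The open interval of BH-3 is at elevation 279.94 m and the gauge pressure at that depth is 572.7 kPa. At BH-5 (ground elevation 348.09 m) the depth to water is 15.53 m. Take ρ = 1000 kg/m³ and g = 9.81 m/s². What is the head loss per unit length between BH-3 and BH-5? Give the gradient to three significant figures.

i ≈ 0.00761 m/m

Pressure head at BH-3: ψ = P/(ρg) = 572.7×1000 / (1000 × 9.81) = 58.38 m.
Total head at BH-3: h = z + ψ = 279.94 + 58.38 = 338.32 m.
Total head at BH-5: h = 348.09 − 15.53 = 332.56 m.
Head difference: h(BH-3) − h(BH-5) = 338.32 − 332.56 = 5.76 m.
Hydraulic gradient: i = |Δh| / L = 5.76 / 757.1 = 0.00761.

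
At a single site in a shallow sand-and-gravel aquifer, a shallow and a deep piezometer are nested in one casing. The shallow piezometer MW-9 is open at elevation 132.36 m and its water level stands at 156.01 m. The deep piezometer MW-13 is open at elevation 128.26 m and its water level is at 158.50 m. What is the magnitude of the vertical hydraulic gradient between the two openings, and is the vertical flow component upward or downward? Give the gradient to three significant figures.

Total head at MW-9: h = 156.01 m (water level in the standpipe).
Total head at MW-13: h = 158.50 m.
Δh = h(MW-9) − h(MW-13) = 156.01 − 158.50 = -2.49 m.
Vertical separation Δz = 132.36 − 128.26 = 4.10 m.
|i_v| = |Δh| / Δz = 2.49 / 4.10 = 0.607.
Head is higher in the deep piezometer, so vertical flow is upward (discharge condition).

|i_v| ≈ 0.607; vertical flow is upward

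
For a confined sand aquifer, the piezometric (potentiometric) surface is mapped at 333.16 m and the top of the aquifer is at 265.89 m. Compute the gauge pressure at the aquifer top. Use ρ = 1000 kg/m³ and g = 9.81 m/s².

P ≈ 660 kPa

Pressure head at the aquifer top: ψ = h − z = 333.16 − 265.89 = 67.27 m.
P = ρgψ = 1000 × 9.81 × 67.27 = 659919 Pa ≈ 660 kPa.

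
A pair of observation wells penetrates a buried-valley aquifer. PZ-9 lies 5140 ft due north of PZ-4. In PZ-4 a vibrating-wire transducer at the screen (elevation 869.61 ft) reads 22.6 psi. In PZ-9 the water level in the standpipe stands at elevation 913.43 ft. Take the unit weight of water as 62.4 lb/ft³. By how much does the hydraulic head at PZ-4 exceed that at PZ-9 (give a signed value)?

Δh ≈ 8.33 ft

Pressure head at PZ-4: ψ = 144·P/γ = 144 × 22.6 / 62.4 = 52.15 ft.
Total head at PZ-4: h = z + ψ = 869.61 + 52.15 = 921.76 ft.
Total head at PZ-9: h = 913.43 ft (water level in the piezometer is the total head).
Head difference: h(PZ-4) − h(PZ-9) = 921.76 − 913.43 = 8.33 ft.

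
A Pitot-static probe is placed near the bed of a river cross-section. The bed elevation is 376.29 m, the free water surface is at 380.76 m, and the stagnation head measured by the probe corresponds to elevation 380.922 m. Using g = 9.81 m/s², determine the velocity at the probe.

Near the bed, under hydrostatic conditions, the piezometric head (z + ψ) equals the free-surface elevation, 380.76 m.
Velocity head = total − piezometric = 380.922 − 380.76 = 0.162 m.
v = √(2g·h_v) = √(2 × 9.81 × 0.162) = 1.78 m/s.

v ≈ 1.78 m/s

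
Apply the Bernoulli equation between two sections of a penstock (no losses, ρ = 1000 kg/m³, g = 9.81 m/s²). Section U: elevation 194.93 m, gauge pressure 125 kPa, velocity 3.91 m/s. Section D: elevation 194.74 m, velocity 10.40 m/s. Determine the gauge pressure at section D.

Pressure head at U: ψ₁ = P₁/(ρg) = 125×1000 / (1000 × 9.81) = 12.74 m.
Velocity heads: v₁²/2g = 3.91²/19.62 = 0.779 m; v₂²/2g = 10.40²/19.62 = 5.513 m.
Total head H = z₁ + ψ₁ + v₁²/2g = 194.93 + 12.74 + 0.779 = 208.45 m.
ψ₂ = H − z₂ − v₂²/2g = 208.45 − 194.74 − 5.513 = 8.20 m.
P₂ = ρgψ₂ = 1000 × 9.81 × 8.20 ≈ 80.4 kPa.

P₂ ≈ 80.4 kPa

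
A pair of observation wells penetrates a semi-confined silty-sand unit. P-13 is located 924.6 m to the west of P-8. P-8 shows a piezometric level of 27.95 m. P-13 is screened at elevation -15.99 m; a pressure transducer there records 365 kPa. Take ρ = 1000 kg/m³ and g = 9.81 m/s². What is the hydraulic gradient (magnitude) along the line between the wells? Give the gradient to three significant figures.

i ≈ 0.00728

Total head at P-8: h = 27.95 m (water level in the piezometer is the total head).
Pressure head at P-13: ψ = P/(ρg) = 365×1000 / (1000 × 9.81) = 37.21 m.
Total head at P-13: h = z + ψ = -15.99 + 37.21 = 21.22 m.
Head difference: h(P-8) − h(P-13) = 27.95 − 21.22 = 6.73 m.
Hydraulic gradient: i = |Δh| / L = 6.73 / 924.6 = 0.00728.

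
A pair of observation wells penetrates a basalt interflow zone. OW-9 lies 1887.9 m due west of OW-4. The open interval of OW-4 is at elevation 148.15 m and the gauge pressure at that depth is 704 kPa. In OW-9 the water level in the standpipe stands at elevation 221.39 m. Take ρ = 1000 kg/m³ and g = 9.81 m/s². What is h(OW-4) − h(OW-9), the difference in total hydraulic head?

Pressure head at OW-4: ψ = P/(ρg) = 704×1000 / (1000 × 9.81) = 71.76 m.
Total head at OW-4: h = z + ψ = 148.15 + 71.76 = 219.91 m.
Total head at OW-9: h = 221.39 m (water level in the piezometer is the total head).
Head difference: h(OW-4) − h(OW-9) = 219.91 − 221.39 = -1.48 m.

Δh ≈ -1.48 m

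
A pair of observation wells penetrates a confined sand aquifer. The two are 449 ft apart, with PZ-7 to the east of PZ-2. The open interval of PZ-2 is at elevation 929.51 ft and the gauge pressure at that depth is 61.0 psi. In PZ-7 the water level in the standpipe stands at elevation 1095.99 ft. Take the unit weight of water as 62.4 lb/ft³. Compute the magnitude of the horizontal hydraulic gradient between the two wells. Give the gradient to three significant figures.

Pressure head at PZ-2: ψ = 144·P/γ = 144 × 61.0 / 62.4 = 140.77 ft.
Total head at PZ-2: h = z + ψ = 929.51 + 140.77 = 1070.28 ft.
Total head at PZ-7: h = 1095.99 ft (water level in the piezometer is the total head).
Head difference: h(PZ-2) − h(PZ-7) = 1070.28 − 1095.99 = -25.71 ft.
Hydraulic gradient: i = |Δh| / L = 25.71 / 449 = 0.0573.

i ≈ 0.0573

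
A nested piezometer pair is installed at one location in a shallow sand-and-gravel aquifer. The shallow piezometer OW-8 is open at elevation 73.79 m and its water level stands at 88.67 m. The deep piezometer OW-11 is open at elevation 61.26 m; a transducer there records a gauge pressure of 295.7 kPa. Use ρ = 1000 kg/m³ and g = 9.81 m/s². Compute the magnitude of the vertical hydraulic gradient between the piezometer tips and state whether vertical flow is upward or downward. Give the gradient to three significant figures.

Total head at OW-8: h = 88.67 m (water level in the standpipe).
Pressure head at OW-11: ψ = P/(ρg) = 295.7×1000 / (1000 × 9.81) = 30.14 m.
Total head at OW-11: h = z + ψ = 61.26 + 30.14 = 91.40 m.
Δh = h(OW-8) − h(OW-11) = 88.67 − 91.40 = -2.73 m.
Vertical separation Δz = 73.79 − 61.26 = 12.53 m.
|i_v| = |Δh| / Δz = 2.73 / 12.53 = 0.218.
Head is higher in the deep piezometer, so vertical flow is upward (discharge condition).

|i_v| ≈ 0.218; vertical flow is upward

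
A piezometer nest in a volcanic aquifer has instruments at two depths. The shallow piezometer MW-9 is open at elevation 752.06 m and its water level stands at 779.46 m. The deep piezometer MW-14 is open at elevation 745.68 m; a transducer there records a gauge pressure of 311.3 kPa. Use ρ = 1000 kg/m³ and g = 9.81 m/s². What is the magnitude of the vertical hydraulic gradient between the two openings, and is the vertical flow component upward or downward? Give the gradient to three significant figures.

|i_v| ≈ 0.321; vertical flow is downward

Total head at MW-9: h = 779.46 m (water level in the standpipe).
Pressure head at MW-14: ψ = P/(ρg) = 311.3×1000 / (1000 × 9.81) = 31.73 m.
Total head at MW-14: h = z + ψ = 745.68 + 31.73 = 777.41 m.
Δh = h(MW-9) − h(MW-14) = 779.46 − 777.41 = 2.05 m.
Vertical separation Δz = 752.06 − 745.68 = 6.38 m.
|i_v| = |Δh| / Δz = 2.05 / 6.38 = 0.321.
Head is higher in the shallow piezometer, so vertical flow is downward (recharge condition).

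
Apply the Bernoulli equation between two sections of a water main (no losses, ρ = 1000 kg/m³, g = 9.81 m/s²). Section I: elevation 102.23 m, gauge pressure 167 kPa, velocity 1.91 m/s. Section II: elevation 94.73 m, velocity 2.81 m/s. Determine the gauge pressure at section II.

P₂ ≈ 238 kPa

Pressure head at I: ψ₁ = P₁/(ρg) = 167×1000 / (1000 × 9.81) = 17.02 m.
Velocity heads: v₁²/2g = 1.91²/19.62 = 0.186 m; v₂²/2g = 2.81²/19.62 = 0.402 m.
Total head H = z₁ + ψ₁ + v₁²/2g = 102.23 + 17.02 + 0.186 = 119.44 m.
ψ₂ = H − z₂ − v₂²/2g = 119.44 − 94.73 − 0.402 = 24.31 m.
P₂ = ρgψ₂ = 1000 × 9.81 × 24.31 ≈ 238 kPa.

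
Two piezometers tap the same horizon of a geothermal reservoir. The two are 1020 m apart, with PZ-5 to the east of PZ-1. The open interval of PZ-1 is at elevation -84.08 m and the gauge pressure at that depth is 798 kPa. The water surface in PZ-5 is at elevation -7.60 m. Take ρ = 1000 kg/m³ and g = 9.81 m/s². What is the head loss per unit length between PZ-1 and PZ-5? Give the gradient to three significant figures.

i ≈ 0.00477 m/m

Pressure head at PZ-1: ψ = P/(ρg) = 798×1000 / (1000 × 9.81) = 81.35 m.
Total head at PZ-1: h = z + ψ = -84.08 + 81.35 = -2.73 m.
Total head at PZ-5: h = -7.60 m (water level in the piezometer is the total head).
Head difference: h(PZ-1) − h(PZ-5) = -2.73 − (-7.60) = 4.87 m.
Hydraulic gradient: i = |Δh| / L = 4.87 / 1020 = 0.00477.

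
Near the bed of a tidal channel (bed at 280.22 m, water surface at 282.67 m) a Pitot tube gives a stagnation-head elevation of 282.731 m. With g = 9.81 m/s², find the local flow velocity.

Near the bed, under hydrostatic conditions, the piezometric head (z + ψ) equals the free-surface elevation, 282.67 m.
Velocity head = total − piezometric = 282.731 − 282.67 = 0.061 m.
v = √(2g·h_v) = √(2 × 9.81 × 0.061) = 1.09 m/s.

v ≈ 1.09 m/s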